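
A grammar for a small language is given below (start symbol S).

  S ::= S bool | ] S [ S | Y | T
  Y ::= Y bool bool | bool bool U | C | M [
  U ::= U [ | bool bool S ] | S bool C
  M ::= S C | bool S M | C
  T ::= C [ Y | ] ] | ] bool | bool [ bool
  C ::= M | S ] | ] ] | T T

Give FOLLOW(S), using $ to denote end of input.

{ $, [, ], bool }

S is the start symbol, so $ ∈ FOLLOW(S).
In S ::= S bool: add FIRST(bool) = { bool }.
In S ::= ] S [ S: add FIRST([ S) = { [ }.
In S ::= ] S [ S: S is at the end, add FOLLOW(S) = { $, [, ], bool }.
In U ::= bool bool S ]: add FIRST(]) = { ] }.
In U ::= S bool C: add FIRST(bool C) = { bool }.
In M ::= S C: add FIRST(C) = { ], bool }.
In M ::= bool S M: add FIRST(M) = { ], bool }.
In C ::= S ]: add FIRST(]) = { ] }.
Union: FOLLOW(S) = { $, [, ], bool }.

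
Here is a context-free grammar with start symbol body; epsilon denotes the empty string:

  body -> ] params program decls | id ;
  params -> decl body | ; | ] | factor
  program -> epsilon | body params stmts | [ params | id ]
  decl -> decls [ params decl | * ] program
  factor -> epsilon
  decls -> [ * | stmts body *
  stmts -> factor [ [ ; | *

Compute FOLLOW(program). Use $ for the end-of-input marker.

In body -> ] params program decls: add FIRST(decls) = { *, [ }.
In decl -> * ] program: program is at the end, add FOLLOW(decl) = { ], id }.
Union: FOLLOW(program) = { *, [, ], id }.

{ *, [, ], id }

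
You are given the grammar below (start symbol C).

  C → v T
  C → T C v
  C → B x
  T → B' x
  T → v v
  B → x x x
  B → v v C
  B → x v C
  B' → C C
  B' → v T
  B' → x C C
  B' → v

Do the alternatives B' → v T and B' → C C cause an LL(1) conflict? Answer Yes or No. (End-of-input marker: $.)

Yes

FIRST(v T) = { v } and FIRST(C C) = { v, x }.
Both contain v, so the two alternatives are not disjoint — LL(1) conflict.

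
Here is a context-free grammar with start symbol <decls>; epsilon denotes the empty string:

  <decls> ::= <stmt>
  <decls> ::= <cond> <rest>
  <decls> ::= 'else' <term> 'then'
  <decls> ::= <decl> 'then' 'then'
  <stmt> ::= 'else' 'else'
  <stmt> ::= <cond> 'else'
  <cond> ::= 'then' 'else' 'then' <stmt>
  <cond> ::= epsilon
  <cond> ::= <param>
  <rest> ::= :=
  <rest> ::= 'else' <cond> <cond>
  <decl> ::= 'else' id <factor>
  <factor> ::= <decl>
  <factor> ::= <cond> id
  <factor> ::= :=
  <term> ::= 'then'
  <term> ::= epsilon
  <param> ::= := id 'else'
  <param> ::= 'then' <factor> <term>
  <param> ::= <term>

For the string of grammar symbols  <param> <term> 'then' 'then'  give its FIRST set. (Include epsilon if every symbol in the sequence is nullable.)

{ 'then', := }

Add FIRST(<param>)\{epsilon} = { 'then', := }; <param> is nullable, continue.
Add FIRST(<term>)\{epsilon} = { 'then' }; <term> is nullable, continue.
'then' is a terminal; add {'then'} and stop.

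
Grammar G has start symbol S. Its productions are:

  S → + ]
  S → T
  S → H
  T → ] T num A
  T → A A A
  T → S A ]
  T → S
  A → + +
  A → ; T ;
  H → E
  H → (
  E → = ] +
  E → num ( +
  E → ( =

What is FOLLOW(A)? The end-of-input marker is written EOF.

In T → ] T num A: A is at the end, add FOLLOW(T) = { EOF, +, ;, num }.
In T → A A A: add FIRST(A A) = { +, ; }.
In T → A A A: add FIRST(A) = { +, ; }.
In T → A A A: A is at the end, add FOLLOW(T) = { EOF, +, ;, num }.
In T → S A ]: add FIRST(]) = { ] }.
Union: FOLLOW(A) = { EOF, +, ;, ], num }.

{ EOF, +, ;, ], num }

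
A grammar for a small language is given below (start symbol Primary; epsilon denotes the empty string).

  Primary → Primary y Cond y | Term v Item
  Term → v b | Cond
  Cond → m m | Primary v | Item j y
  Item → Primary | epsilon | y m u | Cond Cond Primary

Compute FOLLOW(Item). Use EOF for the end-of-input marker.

{ EOF, j, v, y }

In Primary → Term v Item: Item is at the end, add FOLLOW(Primary) = { EOF, j, v, y }.
In Cond → Item j y: add FIRST(j y) = { j }.
Union: FOLLOW(Item) = { EOF, j, v, y }.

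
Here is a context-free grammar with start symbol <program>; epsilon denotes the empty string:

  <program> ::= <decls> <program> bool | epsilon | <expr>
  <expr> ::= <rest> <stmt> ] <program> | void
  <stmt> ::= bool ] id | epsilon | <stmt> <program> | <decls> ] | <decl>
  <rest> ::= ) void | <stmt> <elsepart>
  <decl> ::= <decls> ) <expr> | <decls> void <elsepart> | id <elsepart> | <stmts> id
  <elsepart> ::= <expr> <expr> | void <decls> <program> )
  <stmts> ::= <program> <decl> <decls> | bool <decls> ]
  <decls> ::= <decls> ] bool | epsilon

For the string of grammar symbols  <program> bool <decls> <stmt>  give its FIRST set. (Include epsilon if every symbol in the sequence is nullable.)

Add FIRST(<program>)\{epsilon} = { ), ], bool, id, void }; <program> is nullable, continue.
bool is a terminal; add {bool} and stop.

{ ), ], bool, id, void }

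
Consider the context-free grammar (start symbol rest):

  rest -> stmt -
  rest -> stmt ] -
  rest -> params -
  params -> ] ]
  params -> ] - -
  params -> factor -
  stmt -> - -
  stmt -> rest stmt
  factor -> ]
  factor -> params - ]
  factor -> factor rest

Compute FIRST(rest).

From rest -> stmt -: add FIRST(stmt) = { -, ] }.
From rest -> stmt ] -: add FIRST(stmt) = { -, ] }.
From rest -> params -: add FIRST(params) = { ] }.
Union: FIRST(rest) = { -, ] }.

{ -, ] }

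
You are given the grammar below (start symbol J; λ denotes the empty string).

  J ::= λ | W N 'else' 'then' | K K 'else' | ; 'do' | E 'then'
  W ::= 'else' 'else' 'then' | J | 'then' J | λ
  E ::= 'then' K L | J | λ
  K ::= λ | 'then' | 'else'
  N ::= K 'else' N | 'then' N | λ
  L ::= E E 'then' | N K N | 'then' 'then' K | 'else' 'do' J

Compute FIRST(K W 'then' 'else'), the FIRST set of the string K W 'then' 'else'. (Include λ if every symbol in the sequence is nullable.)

{ 'else', 'then', ; }

Add FIRST(K)\{λ} = { 'else', 'then' }; K is nullable, continue.
Add FIRST(W)\{λ} = { 'else', 'then', ; }; W is nullable, continue.
'then' is a terminal; add {'then'} and stop.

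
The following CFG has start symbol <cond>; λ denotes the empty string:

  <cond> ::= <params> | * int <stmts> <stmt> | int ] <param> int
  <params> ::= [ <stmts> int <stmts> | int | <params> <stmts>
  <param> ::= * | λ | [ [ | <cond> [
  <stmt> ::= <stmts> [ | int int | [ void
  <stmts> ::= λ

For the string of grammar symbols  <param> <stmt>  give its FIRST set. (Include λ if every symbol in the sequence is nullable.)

Add FIRST(<param>)\{λ} = { *, [, int }; <param> is nullable, continue.
Add FIRST(<stmt>) = { [, int }; <stmt> is not nullable, stop.

{ *, [, int }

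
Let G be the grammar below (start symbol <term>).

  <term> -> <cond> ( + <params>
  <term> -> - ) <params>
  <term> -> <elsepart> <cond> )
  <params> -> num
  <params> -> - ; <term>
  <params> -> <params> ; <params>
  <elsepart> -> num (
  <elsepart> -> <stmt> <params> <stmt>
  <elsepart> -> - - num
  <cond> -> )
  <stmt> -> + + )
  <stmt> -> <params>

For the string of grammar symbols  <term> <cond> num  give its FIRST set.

Add FIRST(<term>) = { ), +, -, num }; <term> is not nullable, stop.

{ ), +, -, num }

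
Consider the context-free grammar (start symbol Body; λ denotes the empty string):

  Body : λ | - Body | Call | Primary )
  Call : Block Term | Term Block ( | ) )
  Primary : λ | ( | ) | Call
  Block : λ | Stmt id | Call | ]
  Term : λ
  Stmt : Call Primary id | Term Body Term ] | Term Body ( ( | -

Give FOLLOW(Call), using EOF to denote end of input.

In Body : Call: Call is at the end, add FOLLOW(Body) = { EOF, (, ] }.
In Primary : Call: Call is at the end, add FOLLOW(Primary) = { ), id }.
In Block : Call: Call is at the end, add FOLLOW(Block) = { EOF, (, ), -, ], id }.
In Stmt : Call Primary id: add FIRST(Primary id) = { (, ), -, ], id }.
Union: FOLLOW(Call) = { EOF, (, ), -, ], id }.

{ EOF, (, ), -, ], id }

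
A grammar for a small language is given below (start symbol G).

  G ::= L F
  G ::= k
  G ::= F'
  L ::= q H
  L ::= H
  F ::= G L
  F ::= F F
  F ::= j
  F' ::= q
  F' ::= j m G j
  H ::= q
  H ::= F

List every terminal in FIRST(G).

{ j, k, q }

From G ::= L F: add FIRST(L) = { j, k, q }.
G ::= k contributes {k}.
From G ::= F': add FIRST(F') = { j, q }.
Union: FIRST(G) = { j, k, q }.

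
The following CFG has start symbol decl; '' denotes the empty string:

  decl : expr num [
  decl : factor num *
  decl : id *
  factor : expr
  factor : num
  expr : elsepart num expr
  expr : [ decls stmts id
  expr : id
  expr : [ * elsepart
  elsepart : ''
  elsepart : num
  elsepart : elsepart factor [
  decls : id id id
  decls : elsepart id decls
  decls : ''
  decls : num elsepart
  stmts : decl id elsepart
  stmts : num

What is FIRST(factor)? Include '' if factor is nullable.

From factor : expr: add FIRST(expr) = { [, id, num }.
factor : num contributes {num}.
Union: FIRST(factor) = { [, id, num }.

{ [, id, num }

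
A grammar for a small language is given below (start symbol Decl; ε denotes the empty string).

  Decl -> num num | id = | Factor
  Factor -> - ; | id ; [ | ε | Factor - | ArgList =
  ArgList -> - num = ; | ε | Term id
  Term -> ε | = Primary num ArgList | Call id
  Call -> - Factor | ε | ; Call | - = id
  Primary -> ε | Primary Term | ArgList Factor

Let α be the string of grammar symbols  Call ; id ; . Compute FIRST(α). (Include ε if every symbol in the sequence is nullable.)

Add FIRST(Call)\{ε} = { -, ; }; Call is nullable, continue.
; is a terminal; add {;} and stop.

{ -, ; }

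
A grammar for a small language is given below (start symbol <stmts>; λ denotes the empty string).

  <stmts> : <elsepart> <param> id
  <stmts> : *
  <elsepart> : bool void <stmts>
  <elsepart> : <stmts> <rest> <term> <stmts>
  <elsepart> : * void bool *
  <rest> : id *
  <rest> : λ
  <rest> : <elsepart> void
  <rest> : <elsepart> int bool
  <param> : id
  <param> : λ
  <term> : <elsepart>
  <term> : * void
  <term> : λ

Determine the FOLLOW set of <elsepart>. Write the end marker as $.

In <stmts> : <elsepart> <param> id: add FIRST(<param> id) = { id }.
In <rest> : <elsepart> void: add FIRST(void) = { void }.
In <rest> : <elsepart> int bool: add FIRST(int bool) = { int }.
In <term> : <elsepart>: <elsepart> is at the end, add FOLLOW(<term>) = { *, bool }.
Union: FOLLOW(<elsepart>) = { *, bool, id, int, void }.

{ *, bool, id, int, void }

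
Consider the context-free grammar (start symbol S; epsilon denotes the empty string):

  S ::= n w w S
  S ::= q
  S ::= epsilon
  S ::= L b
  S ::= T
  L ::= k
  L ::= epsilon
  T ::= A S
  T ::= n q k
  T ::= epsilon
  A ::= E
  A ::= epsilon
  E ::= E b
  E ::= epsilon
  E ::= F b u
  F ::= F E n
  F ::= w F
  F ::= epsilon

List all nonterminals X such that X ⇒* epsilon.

Directly nullable (have an epsilon-production): S, L, T, A, E, F.

{ A, E, F, L, S, T }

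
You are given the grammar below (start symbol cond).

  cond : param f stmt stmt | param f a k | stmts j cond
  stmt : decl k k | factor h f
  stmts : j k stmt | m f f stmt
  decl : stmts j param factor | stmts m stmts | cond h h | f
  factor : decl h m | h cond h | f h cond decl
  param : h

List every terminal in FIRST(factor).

From factor : decl h m: add FIRST(decl) = { f, h, j, m }.
factor : h cond h contributes {h}.
factor : f h cond decl contributes {f}.
Union: FIRST(factor) = { f, h, j, m }.

{ f, h, j, m }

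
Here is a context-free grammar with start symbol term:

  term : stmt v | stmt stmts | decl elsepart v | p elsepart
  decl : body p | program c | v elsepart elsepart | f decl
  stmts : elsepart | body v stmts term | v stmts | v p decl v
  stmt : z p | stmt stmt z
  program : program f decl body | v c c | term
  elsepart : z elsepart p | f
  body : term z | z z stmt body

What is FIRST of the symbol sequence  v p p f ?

v is a terminal; add {v} and stop.

{ v }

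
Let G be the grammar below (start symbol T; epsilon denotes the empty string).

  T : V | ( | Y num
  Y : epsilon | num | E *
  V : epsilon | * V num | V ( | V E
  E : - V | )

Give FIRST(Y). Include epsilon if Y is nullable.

{ ), -, num, epsilon }

Y : epsilon contributes epsilon.
Y : num contributes {num}.
From Y : E *: add FIRST(E) = { ), - }.
Union: FIRST(Y) = { ), -, num, epsilon }.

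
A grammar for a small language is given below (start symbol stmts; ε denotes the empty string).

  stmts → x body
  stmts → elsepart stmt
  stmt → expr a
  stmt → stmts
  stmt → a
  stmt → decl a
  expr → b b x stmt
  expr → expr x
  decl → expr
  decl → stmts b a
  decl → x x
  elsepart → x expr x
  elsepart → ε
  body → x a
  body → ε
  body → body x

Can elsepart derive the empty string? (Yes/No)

Yes

elsepart has an ε-production, so elsepart ⇒ ε.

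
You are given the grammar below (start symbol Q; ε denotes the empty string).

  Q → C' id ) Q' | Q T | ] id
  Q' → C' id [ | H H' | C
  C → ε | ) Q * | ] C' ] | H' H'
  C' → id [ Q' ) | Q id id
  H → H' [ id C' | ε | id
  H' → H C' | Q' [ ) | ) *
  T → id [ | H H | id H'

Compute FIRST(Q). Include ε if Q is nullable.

{ ], id }

From Q → C' id ) Q': add FIRST(C') = { ], id }.
From Q → Q T: add FIRST(Q) = { ], id }.
Q → ] id contributes {]}.
Union: FIRST(Q) = { ], id }.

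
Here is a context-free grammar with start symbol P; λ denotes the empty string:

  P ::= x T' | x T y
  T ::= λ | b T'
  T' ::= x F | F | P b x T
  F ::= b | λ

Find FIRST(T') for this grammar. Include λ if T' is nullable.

T' ::= x F contributes {x}.
From T' ::= F: add FIRST(F) = { b, λ } (including λ since F is nullable).
From T' ::= P b x T: add FIRST(P) = { x }.
Union: FIRST(T') = { b, x, λ }.

{ b, x, λ }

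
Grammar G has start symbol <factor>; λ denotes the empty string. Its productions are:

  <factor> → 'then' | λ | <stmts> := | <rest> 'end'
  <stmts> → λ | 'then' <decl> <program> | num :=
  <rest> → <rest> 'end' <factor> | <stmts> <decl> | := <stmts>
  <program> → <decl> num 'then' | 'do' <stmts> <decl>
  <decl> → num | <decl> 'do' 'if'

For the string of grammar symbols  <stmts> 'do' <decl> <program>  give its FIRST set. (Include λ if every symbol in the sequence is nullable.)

{ 'do', 'then', num }

Add FIRST(<stmts>)\{λ} = { 'then', num }; <stmts> is nullable, continue.
'do' is a terminal; add {'do'} and stop.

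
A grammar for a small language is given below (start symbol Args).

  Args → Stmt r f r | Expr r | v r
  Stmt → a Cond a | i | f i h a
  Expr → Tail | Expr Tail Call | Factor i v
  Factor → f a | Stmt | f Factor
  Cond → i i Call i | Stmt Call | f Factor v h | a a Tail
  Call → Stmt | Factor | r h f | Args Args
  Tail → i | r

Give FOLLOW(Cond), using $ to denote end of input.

{ a }

In Stmt → a Cond a: add FIRST(a) = { a }.
Union: FOLLOW(Cond) = { a }.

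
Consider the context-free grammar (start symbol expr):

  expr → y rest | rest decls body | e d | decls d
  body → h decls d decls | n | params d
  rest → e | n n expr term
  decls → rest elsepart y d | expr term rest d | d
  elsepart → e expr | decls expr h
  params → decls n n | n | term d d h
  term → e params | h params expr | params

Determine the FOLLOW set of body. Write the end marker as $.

{ $, d, e, h, n, y }

In expr → rest decls body: body is at the end, add FOLLOW(expr) = { $, d, e, h, n, y }.
Union: FOLLOW(body) = { $, d, e, h, n, y }.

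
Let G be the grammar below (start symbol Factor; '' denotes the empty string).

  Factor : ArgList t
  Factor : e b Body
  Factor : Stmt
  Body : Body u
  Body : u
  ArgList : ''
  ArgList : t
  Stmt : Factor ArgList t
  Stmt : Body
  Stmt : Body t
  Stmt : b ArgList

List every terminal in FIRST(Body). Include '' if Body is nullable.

From Body : Body u: add FIRST(Body) = { u }.
Body : u contributes {u}.
Union: FIRST(Body) = { u }.

{ u }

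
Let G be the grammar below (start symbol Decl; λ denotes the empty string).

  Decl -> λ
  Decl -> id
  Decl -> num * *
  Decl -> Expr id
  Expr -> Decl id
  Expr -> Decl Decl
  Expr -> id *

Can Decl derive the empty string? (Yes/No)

Decl has an λ-production, so Decl ⇒ λ.

Yes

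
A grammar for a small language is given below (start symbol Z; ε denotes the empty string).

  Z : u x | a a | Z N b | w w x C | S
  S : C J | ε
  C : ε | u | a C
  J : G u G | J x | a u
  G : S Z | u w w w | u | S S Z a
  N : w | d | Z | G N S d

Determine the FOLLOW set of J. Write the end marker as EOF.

{ EOF, a, b, d, u, w, x }

In S : C J: J is at the end, add FOLLOW(S) = { EOF, a, b, d, u, w, x }.
In J : J x: add FIRST(x) = { x }.
Union: FOLLOW(J) = { EOF, a, b, d, u, w, x }.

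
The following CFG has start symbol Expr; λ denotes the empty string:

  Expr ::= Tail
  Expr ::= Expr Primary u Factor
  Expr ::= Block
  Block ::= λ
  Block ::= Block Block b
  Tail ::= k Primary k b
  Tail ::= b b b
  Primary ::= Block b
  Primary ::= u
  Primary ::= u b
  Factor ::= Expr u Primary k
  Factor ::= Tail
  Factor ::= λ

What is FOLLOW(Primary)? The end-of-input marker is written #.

In Expr ::= Expr Primary u Factor: add FIRST(u Factor) = { u }.
In Tail ::= k Primary k b: add FIRST(k b) = { k }.
In Factor ::= Expr u Primary k: add FIRST(k) = { k }.
Union: FOLLOW(Primary) = { k, u }.

{ k, u }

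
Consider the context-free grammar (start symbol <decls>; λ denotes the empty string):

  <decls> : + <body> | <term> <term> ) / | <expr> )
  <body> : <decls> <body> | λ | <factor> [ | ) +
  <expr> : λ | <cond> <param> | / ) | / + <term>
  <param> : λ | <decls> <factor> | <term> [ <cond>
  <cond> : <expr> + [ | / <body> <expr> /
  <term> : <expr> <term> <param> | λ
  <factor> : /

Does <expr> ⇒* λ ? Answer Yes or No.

Yes

<expr> has an λ-production, so <expr> ⇒ λ.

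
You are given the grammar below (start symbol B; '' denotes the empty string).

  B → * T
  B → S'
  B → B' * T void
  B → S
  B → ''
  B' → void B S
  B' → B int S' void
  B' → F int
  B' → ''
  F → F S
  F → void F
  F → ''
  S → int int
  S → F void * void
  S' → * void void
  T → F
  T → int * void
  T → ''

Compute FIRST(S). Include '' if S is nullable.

S → int int contributes {int}.
From S → F void * void: F nullable, take FIRST(F) ∪ {void} = { int, void }.
Union: FIRST(S) = { int, void }.

{ int, void }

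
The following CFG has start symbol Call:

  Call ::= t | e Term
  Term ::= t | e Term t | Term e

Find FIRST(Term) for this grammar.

Term ::= t contributes {t}.
Term ::= e Term t contributes {e}.
From Term ::= Term e: add FIRST(Term) = { e, t }.
Union: FIRST(Term) = { e, t }.

{ e, t }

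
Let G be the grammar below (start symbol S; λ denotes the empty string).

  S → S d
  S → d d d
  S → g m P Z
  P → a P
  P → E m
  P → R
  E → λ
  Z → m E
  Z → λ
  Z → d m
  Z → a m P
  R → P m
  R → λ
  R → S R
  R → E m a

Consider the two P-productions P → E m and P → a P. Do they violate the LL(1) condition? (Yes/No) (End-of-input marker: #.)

FIRST(E m) = { m } and FIRST(a P) = { a }.
The FIRST sets are disjoint and neither alternative is nullable — no conflict.

No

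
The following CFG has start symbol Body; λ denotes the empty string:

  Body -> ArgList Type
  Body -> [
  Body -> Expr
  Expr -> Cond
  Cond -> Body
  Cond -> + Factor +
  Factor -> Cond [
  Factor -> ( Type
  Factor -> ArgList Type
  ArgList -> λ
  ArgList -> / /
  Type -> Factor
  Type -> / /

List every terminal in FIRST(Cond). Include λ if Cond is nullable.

From Cond -> Body: add FIRST(Body) = { (, +, /, [ }.
Cond -> + Factor + contributes {+}.
Union: FIRST(Cond) = { (, +, /, [ }.

{ (, +, /, [ }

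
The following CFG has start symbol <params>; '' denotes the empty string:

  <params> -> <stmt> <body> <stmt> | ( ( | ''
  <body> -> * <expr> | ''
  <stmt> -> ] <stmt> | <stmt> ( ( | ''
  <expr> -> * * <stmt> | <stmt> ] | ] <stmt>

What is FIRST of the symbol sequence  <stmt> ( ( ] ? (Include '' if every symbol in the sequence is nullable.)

{ (, ] }

Add FIRST(<stmt>)\{''} = { (, ] }; <stmt> is nullable, continue.
( is a terminal; add {(} and stop.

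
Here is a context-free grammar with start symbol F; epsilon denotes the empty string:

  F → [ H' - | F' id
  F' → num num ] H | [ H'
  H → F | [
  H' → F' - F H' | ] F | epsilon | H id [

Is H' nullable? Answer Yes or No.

Yes

H' has an epsilon-production, so H' ⇒ epsilon.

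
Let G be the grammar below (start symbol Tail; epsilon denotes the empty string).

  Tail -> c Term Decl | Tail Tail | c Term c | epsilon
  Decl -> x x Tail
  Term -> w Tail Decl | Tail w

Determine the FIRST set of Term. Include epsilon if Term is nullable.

Term -> w Tail Decl contributes {w}.
From Term -> Tail w: Tail nullable, take FIRST(Tail) ∪ {w} = { c, w }.
Union: FIRST(Term) = { c, w }.

{ c, w }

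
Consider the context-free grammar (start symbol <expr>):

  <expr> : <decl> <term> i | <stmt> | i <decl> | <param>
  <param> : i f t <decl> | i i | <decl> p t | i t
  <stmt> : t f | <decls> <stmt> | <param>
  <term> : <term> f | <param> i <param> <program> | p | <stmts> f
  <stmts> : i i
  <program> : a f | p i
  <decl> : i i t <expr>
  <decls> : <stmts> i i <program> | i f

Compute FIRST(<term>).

From <term> : <term> f: add FIRST(<term>) = { i, p }.
From <term> : <param> i <param> <program>: add FIRST(<param>) = { i }.
<term> : p contributes {p}.
From <term> : <stmts> f: add FIRST(<stmts>) = { i }.
Union: FIRST(<term>) = { i, p }.

{ i, p }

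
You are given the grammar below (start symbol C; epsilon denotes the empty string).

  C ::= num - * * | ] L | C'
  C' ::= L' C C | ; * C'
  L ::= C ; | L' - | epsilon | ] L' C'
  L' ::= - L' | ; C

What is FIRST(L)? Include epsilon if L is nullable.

From L ::= C ;: add FIRST(C) = { -, ;, ], num }.
From L ::= L' -: add FIRST(L') = { -, ; }.
L ::= epsilon contributes epsilon.
L ::= ] L' C' contributes {]}.
Union: FIRST(L) = { -, ;, ], num, epsilon }.

{ -, ;, ], num, epsilon }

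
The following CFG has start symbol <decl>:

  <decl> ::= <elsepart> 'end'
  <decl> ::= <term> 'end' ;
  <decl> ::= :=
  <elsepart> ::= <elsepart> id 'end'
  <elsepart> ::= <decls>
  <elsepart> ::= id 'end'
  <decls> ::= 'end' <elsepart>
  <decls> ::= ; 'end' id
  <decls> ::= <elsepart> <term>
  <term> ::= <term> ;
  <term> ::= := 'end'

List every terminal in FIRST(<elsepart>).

From <elsepart> ::= <elsepart> id 'end': add FIRST(<elsepart>) = { 'end', ;, id }.
From <elsepart> ::= <decls>: add FIRST(<decls>) = { 'end', ;, id }.
<elsepart> ::= id 'end' contributes {id}.
Union: FIRST(<elsepart>) = { 'end', ;, id }.

{ 'end', ;, id }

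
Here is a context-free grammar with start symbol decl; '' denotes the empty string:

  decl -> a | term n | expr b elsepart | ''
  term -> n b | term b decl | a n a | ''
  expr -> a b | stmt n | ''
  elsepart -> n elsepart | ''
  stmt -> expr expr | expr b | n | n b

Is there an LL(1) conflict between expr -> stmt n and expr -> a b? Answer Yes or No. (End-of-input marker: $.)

FIRST(stmt n) = { a, b, n } and FIRST(a b) = { a }.
Both contain a, so the two alternatives are not disjoint — LL(1) conflict.

Yes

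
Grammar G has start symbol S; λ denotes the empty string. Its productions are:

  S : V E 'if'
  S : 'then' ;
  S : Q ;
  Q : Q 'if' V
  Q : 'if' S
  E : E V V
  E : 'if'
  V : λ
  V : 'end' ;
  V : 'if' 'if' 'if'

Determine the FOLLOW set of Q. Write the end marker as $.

{ 'if', ; }

In S : Q ;: add FIRST(;) = { ; }.
In Q : Q 'if' V: add FIRST('if' V) = { 'if' }.
Union: FOLLOW(Q) = { 'if', ; }.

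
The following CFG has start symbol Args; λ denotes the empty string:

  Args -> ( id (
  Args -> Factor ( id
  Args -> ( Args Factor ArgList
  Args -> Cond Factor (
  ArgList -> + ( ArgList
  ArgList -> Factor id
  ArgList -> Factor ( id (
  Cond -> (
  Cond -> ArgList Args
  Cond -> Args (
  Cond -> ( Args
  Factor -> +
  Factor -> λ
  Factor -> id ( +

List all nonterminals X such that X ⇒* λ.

Directly nullable (have an λ-production): Factor.
No other nonterminal has a production whose RHS symbols are all nullable.

{ Factor }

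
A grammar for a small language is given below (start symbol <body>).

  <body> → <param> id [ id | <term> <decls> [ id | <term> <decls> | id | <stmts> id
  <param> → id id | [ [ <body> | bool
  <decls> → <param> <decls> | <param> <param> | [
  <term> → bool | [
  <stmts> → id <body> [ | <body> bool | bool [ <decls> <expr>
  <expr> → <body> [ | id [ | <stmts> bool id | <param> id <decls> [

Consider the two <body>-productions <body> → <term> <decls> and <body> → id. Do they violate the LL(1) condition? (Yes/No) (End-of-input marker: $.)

No

FIRST(<term> <decls>) = { [, bool } and FIRST(id) = { id }.
The FIRST sets are disjoint and neither alternative is nullable — no conflict.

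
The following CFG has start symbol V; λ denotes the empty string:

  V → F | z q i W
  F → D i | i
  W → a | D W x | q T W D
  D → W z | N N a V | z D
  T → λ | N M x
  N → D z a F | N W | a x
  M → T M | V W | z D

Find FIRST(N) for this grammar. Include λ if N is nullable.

From N → D z a F: add FIRST(D) = { a, q, z }.
From N → N W: add FIRST(N) = { a, q, z }.
N → a x contributes {a}.
Union: FIRST(N) = { a, q, z }.

{ a, q, z }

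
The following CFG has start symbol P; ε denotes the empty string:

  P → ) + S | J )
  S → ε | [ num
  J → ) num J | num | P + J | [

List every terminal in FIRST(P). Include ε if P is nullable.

{ ), [, num }

P → ) + S contributes {)}.
From P → J ): add FIRST(J) = { ), [, num }.
Union: FIRST(P) = { ), [, num }.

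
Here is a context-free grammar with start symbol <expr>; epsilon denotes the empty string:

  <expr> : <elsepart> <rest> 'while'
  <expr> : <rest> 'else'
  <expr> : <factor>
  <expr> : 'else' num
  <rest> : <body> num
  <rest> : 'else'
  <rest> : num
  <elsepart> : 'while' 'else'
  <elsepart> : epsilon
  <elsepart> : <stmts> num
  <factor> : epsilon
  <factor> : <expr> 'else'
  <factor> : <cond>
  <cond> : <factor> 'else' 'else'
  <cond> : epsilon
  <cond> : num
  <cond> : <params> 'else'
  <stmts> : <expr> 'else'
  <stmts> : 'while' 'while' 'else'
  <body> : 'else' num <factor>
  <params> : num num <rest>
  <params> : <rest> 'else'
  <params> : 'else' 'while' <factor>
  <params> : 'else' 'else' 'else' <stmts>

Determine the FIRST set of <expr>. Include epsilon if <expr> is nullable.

From <expr> : <elsepart> <rest> 'while': <elsepart> nullable, take FIRST(<elsepart>) ∪ FIRST(<rest>) = { 'else', 'while', num }.
From <expr> : <rest> 'else': add FIRST(<rest>) = { 'else', num }.
From <expr> : <factor>: add FIRST(<factor>) = { 'else', 'while', num, epsilon } (including epsilon since <factor> is nullable).
<expr> : 'else' num contributes {'else'}.
Union: FIRST(<expr>) = { 'else', 'while', num, epsilon }.

{ 'else', 'while', num, epsilon }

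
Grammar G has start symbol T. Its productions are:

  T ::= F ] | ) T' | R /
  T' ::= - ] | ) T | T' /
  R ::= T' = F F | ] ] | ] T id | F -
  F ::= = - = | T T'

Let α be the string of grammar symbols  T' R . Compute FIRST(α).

{ ), - }

Add FIRST(T') = { ), - }; T' is not nullable, stop.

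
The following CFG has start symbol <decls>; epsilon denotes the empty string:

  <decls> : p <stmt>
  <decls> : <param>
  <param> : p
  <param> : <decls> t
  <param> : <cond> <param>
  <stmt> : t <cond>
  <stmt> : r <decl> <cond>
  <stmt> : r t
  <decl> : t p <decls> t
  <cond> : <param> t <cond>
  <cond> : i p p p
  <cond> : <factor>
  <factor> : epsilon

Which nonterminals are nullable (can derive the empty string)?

Directly nullable (have an epsilon-production): <factor>.
<cond> : <factor> with every symbol nullable, so <cond> is nullable.
No other nonterminal has a production whose RHS symbols are all nullable.

{ <cond>, <factor> }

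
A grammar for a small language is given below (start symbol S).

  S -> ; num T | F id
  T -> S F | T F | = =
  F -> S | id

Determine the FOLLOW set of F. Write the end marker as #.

{ #, ;, id }

In S -> F id: add FIRST(id) = { id }.
In T -> S F: F is at the end, add FOLLOW(T) = { #, ;, id }.
In T -> T F: F is at the end, add FOLLOW(T) = { #, ;, id }.
Union: FOLLOW(F) = { #, ;, id }.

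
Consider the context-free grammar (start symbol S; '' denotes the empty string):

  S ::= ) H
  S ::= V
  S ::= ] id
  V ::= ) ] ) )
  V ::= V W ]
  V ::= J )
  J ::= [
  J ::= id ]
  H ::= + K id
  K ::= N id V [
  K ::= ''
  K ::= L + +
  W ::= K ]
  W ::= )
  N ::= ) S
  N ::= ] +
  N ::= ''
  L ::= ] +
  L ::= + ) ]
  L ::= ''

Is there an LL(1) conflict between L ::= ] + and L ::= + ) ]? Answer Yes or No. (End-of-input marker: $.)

FIRST(] +) = { ] } and FIRST(+ ) ]) = { + }.
The FIRST sets are disjoint and neither alternative is nullable — no conflict.

No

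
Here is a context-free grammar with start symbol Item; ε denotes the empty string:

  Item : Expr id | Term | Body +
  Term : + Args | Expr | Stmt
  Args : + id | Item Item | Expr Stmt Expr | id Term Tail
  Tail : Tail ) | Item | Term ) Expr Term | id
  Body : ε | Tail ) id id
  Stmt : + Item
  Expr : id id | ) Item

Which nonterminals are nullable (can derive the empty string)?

Directly nullable (have an ε-production): Body.
No other nonterminal has a production whose RHS symbols are all nullable.

{ Body }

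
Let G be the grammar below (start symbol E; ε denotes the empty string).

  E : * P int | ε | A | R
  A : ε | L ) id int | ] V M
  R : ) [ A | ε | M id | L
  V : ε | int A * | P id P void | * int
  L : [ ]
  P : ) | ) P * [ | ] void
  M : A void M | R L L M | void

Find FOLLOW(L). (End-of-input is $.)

{ $, ), [, ], void }

In A : L ) id int: add FIRST() id int) = { ) }.
In R : L: L is at the end, add FOLLOW(R) = { $, [ }.
In M : R L L M: add FIRST(L M) = { [ }.
In M : R L L M: add FIRST(M) = { ), [, ], void }.
Union: FOLLOW(L) = { $, ), [, ], void }.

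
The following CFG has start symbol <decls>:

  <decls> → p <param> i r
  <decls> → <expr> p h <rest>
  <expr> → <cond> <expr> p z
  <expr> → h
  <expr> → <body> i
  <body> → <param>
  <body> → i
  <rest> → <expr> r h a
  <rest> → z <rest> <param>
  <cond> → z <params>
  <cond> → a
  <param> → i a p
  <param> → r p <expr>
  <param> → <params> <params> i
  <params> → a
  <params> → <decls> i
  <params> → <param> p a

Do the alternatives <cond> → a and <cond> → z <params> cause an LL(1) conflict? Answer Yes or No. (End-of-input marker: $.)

No

FIRST(a) = { a } and FIRST(z <params>) = { z }.
The FIRST sets are disjoint and neither alternative is nullable — no conflict.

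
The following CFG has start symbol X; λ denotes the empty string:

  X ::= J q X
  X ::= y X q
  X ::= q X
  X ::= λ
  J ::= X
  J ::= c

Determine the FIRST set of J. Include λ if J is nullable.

From J ::= X: add FIRST(X) = { c, q, y, λ } (including λ since X is nullable).
J ::= c contributes {c}.
Union: FIRST(J) = { c, q, y, λ }.

{ c, q, y, λ }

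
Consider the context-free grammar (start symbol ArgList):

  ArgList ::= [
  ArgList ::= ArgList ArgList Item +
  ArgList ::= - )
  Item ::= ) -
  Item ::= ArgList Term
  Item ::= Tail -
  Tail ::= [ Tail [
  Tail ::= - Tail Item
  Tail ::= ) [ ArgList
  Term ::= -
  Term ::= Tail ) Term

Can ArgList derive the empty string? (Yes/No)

No

No nonterminal in this grammar is nullable.
No production of ArgList has an RHS whose symbols are all nullable, so ArgList is not nullable.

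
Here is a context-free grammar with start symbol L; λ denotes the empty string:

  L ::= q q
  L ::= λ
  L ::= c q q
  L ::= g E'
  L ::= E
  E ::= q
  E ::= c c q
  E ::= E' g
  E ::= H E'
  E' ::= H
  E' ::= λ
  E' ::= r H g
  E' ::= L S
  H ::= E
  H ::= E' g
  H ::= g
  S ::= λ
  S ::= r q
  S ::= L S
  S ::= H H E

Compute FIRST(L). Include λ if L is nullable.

{ c, g, q, r, λ }

L ::= q q contributes {q}.
L ::= λ contributes λ.
L ::= c q q contributes {c}.
L ::= g E' contributes {g}.
From L ::= E: add FIRST(E) = { c, g, q, r }.
Union: FIRST(L) = { c, g, q, r, λ }.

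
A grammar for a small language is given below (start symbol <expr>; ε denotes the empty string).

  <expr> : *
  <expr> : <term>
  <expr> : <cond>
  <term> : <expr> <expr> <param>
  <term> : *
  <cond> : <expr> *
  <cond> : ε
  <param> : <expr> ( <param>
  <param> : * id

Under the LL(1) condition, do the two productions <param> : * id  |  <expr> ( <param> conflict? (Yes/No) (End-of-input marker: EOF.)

FIRST(* id) = { * } and FIRST(<expr> ( <param>) = { (, * }.
Both contain *, so the two alternatives are not disjoint — LL(1) conflict.

Yes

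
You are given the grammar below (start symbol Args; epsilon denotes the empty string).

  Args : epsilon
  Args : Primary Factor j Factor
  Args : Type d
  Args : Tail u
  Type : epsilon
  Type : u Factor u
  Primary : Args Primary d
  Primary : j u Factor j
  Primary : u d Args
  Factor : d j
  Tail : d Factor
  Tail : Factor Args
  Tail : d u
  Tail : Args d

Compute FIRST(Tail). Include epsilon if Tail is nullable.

{ d, j, u }

Tail : d Factor contributes {d}.
From Tail : Factor Args: add FIRST(Factor) = { d }.
Tail : d u contributes {d}.
From Tail : Args d: Args nullable, take FIRST(Args) ∪ {d} = { d, j, u }.
Union: FIRST(Tail) = { d, j, u }.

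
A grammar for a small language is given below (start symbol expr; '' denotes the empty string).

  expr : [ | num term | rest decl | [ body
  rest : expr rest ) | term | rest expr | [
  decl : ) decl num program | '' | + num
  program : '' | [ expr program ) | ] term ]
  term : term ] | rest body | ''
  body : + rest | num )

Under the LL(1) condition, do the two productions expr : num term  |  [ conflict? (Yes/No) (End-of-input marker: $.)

No

FIRST(num term) = { num } and FIRST([) = { [ }.
The FIRST sets are disjoint and neither alternative is nullable — no conflict.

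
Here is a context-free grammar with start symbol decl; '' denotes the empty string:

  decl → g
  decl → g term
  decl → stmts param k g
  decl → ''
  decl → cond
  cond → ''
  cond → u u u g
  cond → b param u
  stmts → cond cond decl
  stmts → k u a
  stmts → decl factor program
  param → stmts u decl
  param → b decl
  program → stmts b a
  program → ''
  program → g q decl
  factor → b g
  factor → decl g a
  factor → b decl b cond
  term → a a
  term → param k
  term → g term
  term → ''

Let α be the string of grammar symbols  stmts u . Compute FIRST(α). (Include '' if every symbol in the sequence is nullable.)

{ b, g, k, u }

Add FIRST(stmts)\{''} = { b, g, k, u }; stmts is nullable, continue.
u is a terminal; add {u} and stop.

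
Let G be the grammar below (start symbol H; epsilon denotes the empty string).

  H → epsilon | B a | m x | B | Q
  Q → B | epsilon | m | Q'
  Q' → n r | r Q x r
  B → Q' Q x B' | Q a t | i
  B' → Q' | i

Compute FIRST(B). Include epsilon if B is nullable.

From B → Q' Q x B': add FIRST(Q') = { n, r }.
From B → Q a t: Q nullable, take FIRST(Q) ∪ {a} = { a, i, m, n, r }.
B → i contributes {i}.
Union: FIRST(B) = { a, i, m, n, r }.

{ a, i, m, n, r }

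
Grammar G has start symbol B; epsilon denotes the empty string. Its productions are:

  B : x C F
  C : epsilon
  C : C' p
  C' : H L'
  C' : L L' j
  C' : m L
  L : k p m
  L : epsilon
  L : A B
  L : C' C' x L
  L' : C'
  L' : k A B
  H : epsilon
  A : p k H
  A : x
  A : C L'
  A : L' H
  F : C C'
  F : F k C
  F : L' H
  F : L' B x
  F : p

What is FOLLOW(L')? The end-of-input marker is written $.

In C' : H L': L' is at the end, add FOLLOW(C') = { $, j, k, m, p, x }.
In C' : L L' j: add FIRST(j) = { j }.
In A : C L': L' is at the end, add FOLLOW(A) = { x }.
In A : L' H: add FIRST(H)\{epsilon} = {  }.
  Since H is nullable, also add FOLLOW(A) = { x }.
In F : L' H: add FIRST(H)\{epsilon} = {  }.
  Since H is nullable, also add FOLLOW(F) = { $, j, k, m, p, x }.
In F : L' B x: add FIRST(B x) = { x }.
Union: FOLLOW(L') = { $, j, k, m, p, x }.

{ $, j, k, m, p, x }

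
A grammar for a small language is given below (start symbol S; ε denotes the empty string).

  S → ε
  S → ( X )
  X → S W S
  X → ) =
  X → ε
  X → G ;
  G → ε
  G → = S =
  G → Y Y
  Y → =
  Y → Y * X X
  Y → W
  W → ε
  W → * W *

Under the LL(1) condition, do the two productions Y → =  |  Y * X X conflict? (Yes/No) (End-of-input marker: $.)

FIRST(=) = { = } and FIRST(Y * X X) = { *, = }.
Both contain =, so the two alternatives are not disjoint — LL(1) conflict.

Yes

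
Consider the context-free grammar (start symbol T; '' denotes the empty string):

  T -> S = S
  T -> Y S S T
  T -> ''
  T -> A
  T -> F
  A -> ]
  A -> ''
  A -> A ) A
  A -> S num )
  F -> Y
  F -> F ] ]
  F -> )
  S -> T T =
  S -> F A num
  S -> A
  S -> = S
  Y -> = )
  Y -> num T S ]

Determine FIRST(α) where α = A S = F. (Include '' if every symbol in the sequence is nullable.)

Add FIRST(A)\{''} = { ), =, ], num }; A is nullable, continue.
Add FIRST(S)\{''} = { ), =, ], num }; S is nullable, continue.
= is a terminal; add {=} and stop.

{ ), =, ], num }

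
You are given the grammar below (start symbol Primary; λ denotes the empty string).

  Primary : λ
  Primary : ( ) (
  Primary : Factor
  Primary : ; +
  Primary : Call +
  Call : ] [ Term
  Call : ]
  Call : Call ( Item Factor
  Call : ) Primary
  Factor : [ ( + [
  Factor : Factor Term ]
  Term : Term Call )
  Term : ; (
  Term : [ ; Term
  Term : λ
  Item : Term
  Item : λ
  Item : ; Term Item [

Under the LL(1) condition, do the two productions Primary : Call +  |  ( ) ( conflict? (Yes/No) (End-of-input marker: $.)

No

FIRST(Call +) = { ), ] } and FIRST(( ) () = { ( }.
The FIRST sets are disjoint and neither alternative is nullable — no conflict.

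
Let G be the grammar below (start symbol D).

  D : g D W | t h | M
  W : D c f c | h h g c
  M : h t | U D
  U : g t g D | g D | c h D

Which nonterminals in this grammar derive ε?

No nonterminal has an empty production or an RHS whose symbols are all nullable.

{ } (none)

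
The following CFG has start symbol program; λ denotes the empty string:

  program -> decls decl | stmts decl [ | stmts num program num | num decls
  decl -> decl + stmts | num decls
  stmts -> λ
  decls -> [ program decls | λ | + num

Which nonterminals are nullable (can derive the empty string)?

Directly nullable (have an λ-production): stmts, decls.
No other nonterminal has a production whose RHS symbols are all nullable.

{ decls, stmts }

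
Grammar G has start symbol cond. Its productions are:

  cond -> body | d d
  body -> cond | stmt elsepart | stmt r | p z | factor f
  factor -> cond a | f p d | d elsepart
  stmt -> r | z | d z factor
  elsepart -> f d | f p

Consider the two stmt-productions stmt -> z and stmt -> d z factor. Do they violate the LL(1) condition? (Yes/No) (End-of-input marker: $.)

FIRST(z) = { z } and FIRST(d z factor) = { d }.
The FIRST sets are disjoint and neither alternative is nullable — no conflict.

No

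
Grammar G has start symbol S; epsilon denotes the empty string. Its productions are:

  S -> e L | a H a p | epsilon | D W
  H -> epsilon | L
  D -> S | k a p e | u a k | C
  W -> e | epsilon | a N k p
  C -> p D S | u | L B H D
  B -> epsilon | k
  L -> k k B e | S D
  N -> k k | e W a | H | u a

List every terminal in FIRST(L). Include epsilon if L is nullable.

{ a, e, k, p, u, epsilon }

L -> k k B e contributes {k}.
From L -> S D: S, D nullable, take FIRST(S) ∪ FIRST(D) = { a, e, k, p, u }; also epsilon since the whole RHS is nullable.
Union: FIRST(L) = { a, e, k, p, u, epsilon }.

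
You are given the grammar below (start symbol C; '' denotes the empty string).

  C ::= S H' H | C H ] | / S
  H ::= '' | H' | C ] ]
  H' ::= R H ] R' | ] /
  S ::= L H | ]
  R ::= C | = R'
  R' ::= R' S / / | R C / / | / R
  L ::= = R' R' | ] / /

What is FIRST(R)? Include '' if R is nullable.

{ /, =, ] }

From R ::= C: add FIRST(C) = { /, =, ] }.
R ::= = R' contributes {=}.
Union: FIRST(R) = { /, =, ] }.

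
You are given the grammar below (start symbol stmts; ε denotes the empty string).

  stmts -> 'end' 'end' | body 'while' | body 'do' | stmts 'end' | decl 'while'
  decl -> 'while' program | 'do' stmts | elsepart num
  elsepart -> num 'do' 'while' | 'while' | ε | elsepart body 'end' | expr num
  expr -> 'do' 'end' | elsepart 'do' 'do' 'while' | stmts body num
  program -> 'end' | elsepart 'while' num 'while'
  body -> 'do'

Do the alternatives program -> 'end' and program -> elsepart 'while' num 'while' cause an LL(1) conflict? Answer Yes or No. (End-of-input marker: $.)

Yes

FIRST('end') = { 'end' } and FIRST(elsepart 'while' num 'while') = { 'do', 'end', 'while', num }.
Both contain 'end', so the two alternatives are not disjoint — LL(1) conflict.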